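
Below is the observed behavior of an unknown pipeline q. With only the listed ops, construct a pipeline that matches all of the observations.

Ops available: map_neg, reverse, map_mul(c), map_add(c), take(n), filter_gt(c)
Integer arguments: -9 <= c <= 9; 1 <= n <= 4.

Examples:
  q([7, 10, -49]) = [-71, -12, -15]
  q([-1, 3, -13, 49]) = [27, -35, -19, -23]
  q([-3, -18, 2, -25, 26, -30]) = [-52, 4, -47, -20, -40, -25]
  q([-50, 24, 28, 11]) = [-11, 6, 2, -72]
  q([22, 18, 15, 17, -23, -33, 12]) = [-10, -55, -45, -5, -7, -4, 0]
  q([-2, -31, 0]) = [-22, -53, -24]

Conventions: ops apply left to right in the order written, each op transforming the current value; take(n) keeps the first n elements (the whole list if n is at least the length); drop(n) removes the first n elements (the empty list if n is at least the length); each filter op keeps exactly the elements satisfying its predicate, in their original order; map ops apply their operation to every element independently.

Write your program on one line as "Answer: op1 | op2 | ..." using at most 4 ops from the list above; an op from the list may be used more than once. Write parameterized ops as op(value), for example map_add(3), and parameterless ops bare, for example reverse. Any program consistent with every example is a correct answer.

map_add(-5) | map_add(-9) | map_add(-8) | reverse

Check, running the answer program on each example:
  [7, 10, -49] -> [2, 5, -54] -> [-7, -4, -63] -> [-15, -12, -71] -> [-71, -12, -15]
  [-1, 3, -13, 49] -> [-6, -2, -18, 44] -> [-15, -11, -27, 35] -> [-23, -19, -35, 27] -> [27, -35, -19, -23]
  [-3, -18, 2, -25, 26, -30] -> [-8, -23, -3, -30, 21, -35] -> [-17, -32, -12, -39, 12, -44] -> [-25, -40, -20, -47, 4, -52] -> [-52, 4, -47, -20, -40, -25]
  [-50, 24, 28, 11] -> [-55, 19, 23, 6] -> [-64, 10, 14, -3] -> [-72, 2, 6, -11] -> [-11, 6, 2, -72]
  [22, 18, 15, 17, -23, -33, 12] -> [17, 13, 10, 12, -28, -38, 7] -> [8, 4, 1, 3, -37, -47, -2] -> [0, -4, -7, -5, -45, -55, -10] -> [-10, -55, -45, -5, -7, -4, 0]
  [-2, -31, 0] -> [-7, -36, -5] -> [-16, -45, -14] -> [-24, -53, -22] -> [-22, -53, -24]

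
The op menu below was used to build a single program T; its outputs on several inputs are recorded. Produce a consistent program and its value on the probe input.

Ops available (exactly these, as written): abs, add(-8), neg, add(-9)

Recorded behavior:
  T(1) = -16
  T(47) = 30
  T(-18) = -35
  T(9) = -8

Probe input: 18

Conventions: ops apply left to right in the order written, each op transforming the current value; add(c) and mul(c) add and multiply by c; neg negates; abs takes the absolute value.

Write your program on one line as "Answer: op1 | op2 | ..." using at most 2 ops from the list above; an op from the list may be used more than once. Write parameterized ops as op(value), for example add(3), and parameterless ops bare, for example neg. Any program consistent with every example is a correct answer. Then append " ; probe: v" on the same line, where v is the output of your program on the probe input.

add(-8) | add(-9) ; probe: 1

Check, running the answer program on each example:
  1 -> -7 -> -16
  47 -> 39 -> 30
  -18 -> -26 -> -35
  9 -> 1 -> -8
  probe: 18 -> 10 -> 1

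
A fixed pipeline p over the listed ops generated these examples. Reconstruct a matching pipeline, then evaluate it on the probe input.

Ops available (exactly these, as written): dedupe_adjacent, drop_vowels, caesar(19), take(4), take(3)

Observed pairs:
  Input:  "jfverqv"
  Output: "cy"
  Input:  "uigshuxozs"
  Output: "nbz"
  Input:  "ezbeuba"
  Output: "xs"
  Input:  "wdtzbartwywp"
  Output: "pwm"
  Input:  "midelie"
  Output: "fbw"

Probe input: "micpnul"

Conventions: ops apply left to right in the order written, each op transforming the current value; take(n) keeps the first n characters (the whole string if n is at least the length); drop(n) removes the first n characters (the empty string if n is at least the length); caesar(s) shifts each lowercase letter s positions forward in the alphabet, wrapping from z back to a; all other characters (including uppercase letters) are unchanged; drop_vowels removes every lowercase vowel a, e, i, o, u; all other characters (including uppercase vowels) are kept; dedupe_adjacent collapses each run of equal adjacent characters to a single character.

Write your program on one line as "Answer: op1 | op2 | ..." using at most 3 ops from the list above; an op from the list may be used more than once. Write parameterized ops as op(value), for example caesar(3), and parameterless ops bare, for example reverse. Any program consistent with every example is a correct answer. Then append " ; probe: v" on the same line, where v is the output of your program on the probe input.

caesar(19) | take(3) | drop_vowels ; probe: "fbv"

Check, running the answer program on each example:
  "jfverqv" -> "cyoxkjo" -> "cyo" -> "cy"
  "uigshuxozs" -> "nbzlanqhsl" -> "nbz" -> "nbz"
  "ezbeuba" -> "xsuxnut" -> "xsu" -> "xs"
  "wdtzbartwywp" -> "pwmsutkmprpi" -> "pwm" -> "pwm"
  "midelie" -> "fbwxebx" -> "fbw" -> "fbw"
  probe: "micpnul" -> "fbvigne" -> "fbv" -> "fbv"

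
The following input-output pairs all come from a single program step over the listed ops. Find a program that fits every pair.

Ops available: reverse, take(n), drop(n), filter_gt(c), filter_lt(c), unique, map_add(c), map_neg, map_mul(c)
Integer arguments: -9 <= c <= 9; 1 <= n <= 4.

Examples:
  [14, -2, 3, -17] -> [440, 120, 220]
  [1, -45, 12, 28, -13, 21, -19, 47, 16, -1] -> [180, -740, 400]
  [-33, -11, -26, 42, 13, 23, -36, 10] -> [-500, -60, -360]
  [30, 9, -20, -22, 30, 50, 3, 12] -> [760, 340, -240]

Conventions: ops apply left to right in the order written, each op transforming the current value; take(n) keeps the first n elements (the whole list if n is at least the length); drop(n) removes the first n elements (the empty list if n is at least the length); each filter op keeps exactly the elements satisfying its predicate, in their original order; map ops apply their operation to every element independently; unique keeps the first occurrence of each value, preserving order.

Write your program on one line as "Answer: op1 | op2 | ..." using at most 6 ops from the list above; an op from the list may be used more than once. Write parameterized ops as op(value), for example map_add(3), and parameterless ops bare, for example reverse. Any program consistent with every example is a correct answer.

map_add(1) | take(3) | map_neg | map_add(-7) | map_mul(5) | map_mul(-4)

Check, running the answer program on each example:
  [14, -2, 3, -17] -> [15, -1, 4, -16] -> [15, -1, 4] -> [-15, 1, -4] -> [-22, -6, -11] -> [-110, -30, -55] -> [440, 120, 220]
  [1, -45, 12, 28, -13, 21, -19, 47, 16, -1] -> [2, -44, 13, 29, -12, 22, -18, 48, 17, 0] -> [2, -44, 13] -> [-2, 44, -13] -> [-9, 37, -20] -> [-45, 185, -100] -> [180, -740, 400]
  [-33, -11, -26, 42, 13, 23, -36, 10] -> [-32, -10, -25, 43, 14, 24, -35, 11] -> [-32, -10, -25] -> [32, 10, 25] -> [25, 3, 18] -> [125, 15, 90] -> [-500, -60, -360]
  [30, 9, -20, -22, 30, 50, 3, 12] -> [31, 10, -19, -21, 31, 51, 4, 13] -> [31, 10, -19] -> [-31, -10, 19] -> [-38, -17, 12] -> [-190, -85, 60] -> [760, 340, -240]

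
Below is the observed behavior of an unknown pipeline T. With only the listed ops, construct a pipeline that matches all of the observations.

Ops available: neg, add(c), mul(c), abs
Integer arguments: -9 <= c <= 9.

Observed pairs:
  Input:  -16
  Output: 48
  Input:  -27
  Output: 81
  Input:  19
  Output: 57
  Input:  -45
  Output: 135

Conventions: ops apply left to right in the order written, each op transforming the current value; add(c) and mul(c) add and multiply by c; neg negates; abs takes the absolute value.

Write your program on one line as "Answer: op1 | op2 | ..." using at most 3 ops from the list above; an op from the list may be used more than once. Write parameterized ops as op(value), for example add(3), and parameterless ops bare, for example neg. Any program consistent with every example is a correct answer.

abs | mul(3)

Check, running the answer program on each example:
  -16 -> 16 -> 48
  -27 -> 27 -> 81
  19 -> 19 -> 57
  -45 -> 45 -> 135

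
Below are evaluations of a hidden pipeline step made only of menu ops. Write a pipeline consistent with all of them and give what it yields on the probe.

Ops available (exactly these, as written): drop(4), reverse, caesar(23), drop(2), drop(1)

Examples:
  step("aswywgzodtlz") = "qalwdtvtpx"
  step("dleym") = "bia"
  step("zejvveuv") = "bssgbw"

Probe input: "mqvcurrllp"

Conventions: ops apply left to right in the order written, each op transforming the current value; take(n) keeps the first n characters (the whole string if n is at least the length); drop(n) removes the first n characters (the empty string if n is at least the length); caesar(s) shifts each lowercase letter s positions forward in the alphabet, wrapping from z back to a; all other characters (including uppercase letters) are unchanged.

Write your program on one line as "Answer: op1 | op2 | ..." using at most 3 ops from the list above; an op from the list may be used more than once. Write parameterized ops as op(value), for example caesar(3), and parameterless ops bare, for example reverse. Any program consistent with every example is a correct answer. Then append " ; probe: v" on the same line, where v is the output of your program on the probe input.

caesar(23) | reverse | drop(2) ; probe: "ioorzsnj"

Check, running the answer program on each example:
  "aswywgzodtlz" -> "xptvtdwlaqiw" -> "wiqalwdtvtpx" -> "qalwdtvtpx"
  "dleym" -> "aibvj" -> "jvbia" -> "bia"
  "zejvveuv" -> "wbgssbrs" -> "srbssgbw" -> "bssgbw"
  probe: "mqvcurrllp" -> "jnszrooiim" -> "miioorzsnj" -> "ioorzsnj"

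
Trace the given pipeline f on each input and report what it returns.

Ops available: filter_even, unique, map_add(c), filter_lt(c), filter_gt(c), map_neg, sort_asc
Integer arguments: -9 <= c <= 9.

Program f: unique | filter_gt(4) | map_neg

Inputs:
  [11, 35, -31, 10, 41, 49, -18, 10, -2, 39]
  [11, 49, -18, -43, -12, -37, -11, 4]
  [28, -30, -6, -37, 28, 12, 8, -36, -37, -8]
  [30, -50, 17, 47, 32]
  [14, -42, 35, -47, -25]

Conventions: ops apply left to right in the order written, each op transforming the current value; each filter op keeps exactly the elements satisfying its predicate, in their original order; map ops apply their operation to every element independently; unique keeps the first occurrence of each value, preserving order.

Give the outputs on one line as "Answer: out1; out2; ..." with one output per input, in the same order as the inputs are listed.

Execution, op by op:
  [11, 35, -31, 10, 41, 49, -18, 10, -2, 39] -> [11, 35, -31, 10, 41, 49, -18, -2, 39] -> [11, 35, 10, 41, 49, 39] -> [-11, -35, -10, -41, -49, -39]
  [11, 49, -18, -43, -12, -37, -11, 4] -> [11, 49, -18, -43, -12, -37, -11, 4] -> [11, 49] -> [-11, -49]
  [28, -30, -6, -37, 28, 12, 8, -36, -37, -8] -> [28, -30, -6, -37, 12, 8, -36, -8] -> [28, 12, 8] -> [-28, -12, -8]
  [30, -50, 17, 47, 32] -> [30, -50, 17, 47, 32] -> [30, 17, 47, 32] -> [-30, -17, -47, -32]
  [14, -42, 35, -47, -25] -> [14, -42, 35, -47, -25] -> [14, 35] -> [-14, -35]

[-11, -35, -10, -41, -49, -39]; [-11, -49]; [-28, -12, -8]; [-30, -17, -47, -32]; [-14, -35]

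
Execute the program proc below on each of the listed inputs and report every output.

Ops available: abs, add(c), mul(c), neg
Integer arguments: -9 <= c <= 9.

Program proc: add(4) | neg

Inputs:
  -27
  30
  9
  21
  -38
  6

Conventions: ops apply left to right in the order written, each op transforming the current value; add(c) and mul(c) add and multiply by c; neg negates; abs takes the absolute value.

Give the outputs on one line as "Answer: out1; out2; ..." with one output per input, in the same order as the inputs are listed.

23; -34; -13; -25; 34; -10

Execution, op by op:
  -27 -> -23 -> 23
  30 -> 34 -> -34
  9 -> 13 -> -13
  21 -> 25 -> -25
  -38 -> -34 -> 34
  6 -> 10 -> -10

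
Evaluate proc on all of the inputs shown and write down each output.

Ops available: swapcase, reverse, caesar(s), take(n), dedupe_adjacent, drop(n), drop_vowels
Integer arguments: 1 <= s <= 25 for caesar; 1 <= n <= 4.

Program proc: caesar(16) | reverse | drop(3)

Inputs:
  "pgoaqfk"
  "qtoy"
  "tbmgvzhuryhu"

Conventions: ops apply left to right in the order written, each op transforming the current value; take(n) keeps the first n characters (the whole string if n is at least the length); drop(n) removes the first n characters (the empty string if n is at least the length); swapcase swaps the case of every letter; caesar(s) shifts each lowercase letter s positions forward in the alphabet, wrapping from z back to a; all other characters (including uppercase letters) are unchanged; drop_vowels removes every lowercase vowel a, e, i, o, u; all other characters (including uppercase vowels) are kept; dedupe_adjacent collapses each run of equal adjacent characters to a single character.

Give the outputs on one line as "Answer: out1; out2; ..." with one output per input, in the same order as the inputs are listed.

"qewf"; "g"; "hkxplwcrj"

Execution, op by op:
  "pgoaqfk" -> "fweqgva" -> "avgqewf" -> "qewf"
  "qtoy" -> "gjeo" -> "oejg" -> "g"
  "tbmgvzhuryhu" -> "jrcwlpxkhoxk" -> "kxohkxplwcrj" -> "hkxplwcrj"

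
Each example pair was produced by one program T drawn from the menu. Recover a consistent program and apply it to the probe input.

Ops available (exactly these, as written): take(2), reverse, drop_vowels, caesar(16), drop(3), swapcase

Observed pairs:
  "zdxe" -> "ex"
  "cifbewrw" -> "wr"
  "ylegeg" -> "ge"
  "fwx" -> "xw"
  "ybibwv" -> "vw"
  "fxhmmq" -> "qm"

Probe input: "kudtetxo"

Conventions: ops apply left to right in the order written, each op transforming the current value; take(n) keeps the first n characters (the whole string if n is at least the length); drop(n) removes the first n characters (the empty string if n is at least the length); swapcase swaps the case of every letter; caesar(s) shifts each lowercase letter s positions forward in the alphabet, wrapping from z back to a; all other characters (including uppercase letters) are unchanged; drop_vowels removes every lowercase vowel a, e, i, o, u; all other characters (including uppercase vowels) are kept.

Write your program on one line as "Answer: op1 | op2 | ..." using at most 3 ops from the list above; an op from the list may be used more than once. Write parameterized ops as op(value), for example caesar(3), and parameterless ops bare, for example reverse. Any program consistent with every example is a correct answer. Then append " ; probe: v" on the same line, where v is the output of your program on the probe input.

reverse | take(2) ; probe: "ox"

Check, running the answer program on each example:
  "zdxe" -> "exdz" -> "ex"
  "cifbewrw" -> "wrwebfic" -> "wr"
  "ylegeg" -> "gegely" -> "ge"
  "fwx" -> "xwf" -> "xw"
  "ybibwv" -> "vwbiby" -> "vw"
  "fxhmmq" -> "qmmhxf" -> "qm"
  probe: "kudtetxo" -> "oxtetduk" -> "ox"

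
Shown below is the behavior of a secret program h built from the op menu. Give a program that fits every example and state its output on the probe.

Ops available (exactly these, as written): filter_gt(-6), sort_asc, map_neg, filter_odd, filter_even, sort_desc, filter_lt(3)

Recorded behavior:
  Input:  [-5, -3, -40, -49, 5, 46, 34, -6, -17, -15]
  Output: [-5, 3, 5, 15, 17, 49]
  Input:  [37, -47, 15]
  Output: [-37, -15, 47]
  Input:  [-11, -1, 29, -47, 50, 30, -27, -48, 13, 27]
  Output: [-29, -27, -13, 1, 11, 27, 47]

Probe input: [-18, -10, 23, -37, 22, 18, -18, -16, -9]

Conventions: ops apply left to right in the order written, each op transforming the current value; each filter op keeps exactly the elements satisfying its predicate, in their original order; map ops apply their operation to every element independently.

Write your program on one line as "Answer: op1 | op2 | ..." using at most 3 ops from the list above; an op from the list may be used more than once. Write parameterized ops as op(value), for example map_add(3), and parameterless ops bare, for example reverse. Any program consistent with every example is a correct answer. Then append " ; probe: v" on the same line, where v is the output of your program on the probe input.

sort_desc | filter_odd | map_neg ; probe: [-23, 9, 37]

Check, running the answer program on each example:
  [-5, -3, -40, -49, 5, 46, 34, -6, -17, -15] -> [46, 34, 5, -3, -5, -6, -15, -17, -40, -49] -> [5, -3, -5, -15, -17, -49] -> [-5, 3, 5, 15, 17, 49]
  [37, -47, 15] -> [37, 15, -47] -> [37, 15, -47] -> [-37, -15, 47]
  [-11, -1, 29, -47, 50, 30, -27, -48, 13, 27] -> [50, 30, 29, 27, 13, -1, -11, -27, -47, -48] -> [29, 27, 13, -1, -11, -27, -47] -> [-29, -27, -13, 1, 11, 27, 47]
  probe: [-18, -10, 23, -37, 22, 18, -18, -16, -9] -> [23, 22, 18, -9, -10, -16, -18, -18, -37] -> [23, -9, -37] -> [-23, 9, 37]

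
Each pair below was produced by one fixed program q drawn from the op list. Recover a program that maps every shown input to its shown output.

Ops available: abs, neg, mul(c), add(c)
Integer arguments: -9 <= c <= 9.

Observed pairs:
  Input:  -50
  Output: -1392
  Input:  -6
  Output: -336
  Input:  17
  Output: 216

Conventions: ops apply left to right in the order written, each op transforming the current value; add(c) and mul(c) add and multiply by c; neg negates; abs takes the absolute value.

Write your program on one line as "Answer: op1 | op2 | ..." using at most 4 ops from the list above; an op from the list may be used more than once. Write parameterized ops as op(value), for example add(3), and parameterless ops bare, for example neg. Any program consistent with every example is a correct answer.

add(-8) | mul(8) | mul(3)

Check, running the answer program on each example:
  -50 -> -58 -> -464 -> -1392
  -6 -> -14 -> -112 -> -336
  17 -> 9 -> 72 -> 216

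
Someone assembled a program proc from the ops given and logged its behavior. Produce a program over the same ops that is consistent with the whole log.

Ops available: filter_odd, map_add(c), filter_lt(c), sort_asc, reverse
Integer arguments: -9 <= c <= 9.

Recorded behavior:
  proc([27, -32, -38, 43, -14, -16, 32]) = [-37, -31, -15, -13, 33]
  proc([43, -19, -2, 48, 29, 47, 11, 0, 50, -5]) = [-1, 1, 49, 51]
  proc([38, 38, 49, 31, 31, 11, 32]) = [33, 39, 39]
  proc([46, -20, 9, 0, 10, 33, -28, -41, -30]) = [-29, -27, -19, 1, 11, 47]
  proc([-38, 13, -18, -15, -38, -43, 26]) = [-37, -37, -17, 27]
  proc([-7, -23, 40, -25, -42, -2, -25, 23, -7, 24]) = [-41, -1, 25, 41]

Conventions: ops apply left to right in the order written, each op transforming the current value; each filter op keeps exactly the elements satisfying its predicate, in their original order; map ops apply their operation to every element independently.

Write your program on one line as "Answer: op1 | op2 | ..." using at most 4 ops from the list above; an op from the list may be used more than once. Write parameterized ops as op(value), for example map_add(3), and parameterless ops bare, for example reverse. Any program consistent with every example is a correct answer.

map_add(1) | sort_asc | filter_odd

Check, running the answer program on each example:
  [27, -32, -38, 43, -14, -16, 32] -> [28, -31, -37, 44, -13, -15, 33] -> [-37, -31, -15, -13, 28, 33, 44] -> [-37, -31, -15, -13, 33]
  [43, -19, -2, 48, 29, 47, 11, 0, 50, -5] -> [44, -18, -1, 49, 30, 48, 12, 1, 51, -4] -> [-18, -4, -1, 1, 12, 30, 44, 48, 49, 51] -> [-1, 1, 49, 51]
  [38, 38, 49, 31, 31, 11, 32] -> [39, 39, 50, 32, 32, 12, 33] -> [12, 32, 32, 33, 39, 39, 50] -> [33, 39, 39]
  [46, -20, 9, 0, 10, 33, -28, -41, -30] -> [47, -19, 10, 1, 11, 34, -27, -40, -29] -> [-40, -29, -27, -19, 1, 10, 11, 34, 47] -> [-29, -27, -19, 1, 11, 47]
  [-38, 13, -18, -15, -38, -43, 26] -> [-37, 14, -17, -14, -37, -42, 27] -> [-42, -37, -37, -17, -14, 14, 27] -> [-37, -37, -17, 27]
  [-7, -23, 40, -25, -42, -2, -25, 23, -7, 24] -> [-6, -22, 41, -24, -41, -1, -24, 24, -6, 25] -> [-41, -24, -24, -22, -6, -6, -1, 24, 25, 41] -> [-41, -1, 25, 41]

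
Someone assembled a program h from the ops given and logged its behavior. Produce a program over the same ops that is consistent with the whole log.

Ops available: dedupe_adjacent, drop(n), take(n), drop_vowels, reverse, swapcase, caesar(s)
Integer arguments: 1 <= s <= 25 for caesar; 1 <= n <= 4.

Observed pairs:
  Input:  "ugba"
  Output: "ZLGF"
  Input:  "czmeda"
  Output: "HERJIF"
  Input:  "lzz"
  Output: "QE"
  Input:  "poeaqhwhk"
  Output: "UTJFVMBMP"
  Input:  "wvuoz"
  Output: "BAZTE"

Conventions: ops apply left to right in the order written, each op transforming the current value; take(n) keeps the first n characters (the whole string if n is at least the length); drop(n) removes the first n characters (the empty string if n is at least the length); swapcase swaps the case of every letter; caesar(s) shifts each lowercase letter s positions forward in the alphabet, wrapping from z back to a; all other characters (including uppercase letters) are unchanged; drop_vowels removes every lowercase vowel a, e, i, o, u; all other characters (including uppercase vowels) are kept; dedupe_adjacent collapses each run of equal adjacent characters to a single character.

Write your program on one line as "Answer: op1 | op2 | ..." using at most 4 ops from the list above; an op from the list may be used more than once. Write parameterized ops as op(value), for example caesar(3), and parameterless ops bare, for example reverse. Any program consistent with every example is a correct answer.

caesar(21) | caesar(10) | swapcase | dedupe_adjacent

Check, running the answer program on each example:
  "ugba" -> "pbwv" -> "zlgf" -> "ZLGF" -> "ZLGF"
  "czmeda" -> "xuhzyv" -> "herjif" -> "HERJIF" -> "HERJIF"
  "lzz" -> "guu" -> "qee" -> "QEE" -> "QE"
  "poeaqhwhk" -> "kjzvlcrcf" -> "utjfvmbmp" -> "UTJFVMBMP" -> "UTJFVMBMP"
  "wvuoz" -> "rqpju" -> "bazte" -> "BAZTE" -> "BAZTE"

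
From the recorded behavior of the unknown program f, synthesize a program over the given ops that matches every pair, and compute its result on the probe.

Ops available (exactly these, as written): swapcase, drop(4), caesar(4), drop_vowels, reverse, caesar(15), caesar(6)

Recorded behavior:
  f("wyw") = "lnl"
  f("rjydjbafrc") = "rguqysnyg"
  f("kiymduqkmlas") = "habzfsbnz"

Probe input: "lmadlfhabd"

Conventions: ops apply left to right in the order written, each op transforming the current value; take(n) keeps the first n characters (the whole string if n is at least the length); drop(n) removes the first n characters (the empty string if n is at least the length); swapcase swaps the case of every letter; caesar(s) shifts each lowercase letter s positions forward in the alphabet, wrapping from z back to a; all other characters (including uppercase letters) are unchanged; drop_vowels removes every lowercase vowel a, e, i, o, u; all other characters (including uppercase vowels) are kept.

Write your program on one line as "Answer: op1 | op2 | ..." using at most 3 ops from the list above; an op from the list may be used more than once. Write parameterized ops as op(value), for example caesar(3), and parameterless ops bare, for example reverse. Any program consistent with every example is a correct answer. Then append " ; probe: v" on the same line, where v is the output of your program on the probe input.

drop_vowels | caesar(15) | reverse ; probe: "sqwuasba"

Check, running the answer program on each example:
  "wyw" -> "wyw" -> "lnl" -> "lnl"
  "rjydjbafrc" -> "rjydjbfrc" -> "gynsyqugr" -> "rguqysnyg"
  "kiymduqkmlas" -> "kymdqkmls" -> "znbsfzbah" -> "habzfsbnz"
  probe: "lmadlfhabd" -> "lmdlfhbd" -> "absauwqs" -> "sqwuasba"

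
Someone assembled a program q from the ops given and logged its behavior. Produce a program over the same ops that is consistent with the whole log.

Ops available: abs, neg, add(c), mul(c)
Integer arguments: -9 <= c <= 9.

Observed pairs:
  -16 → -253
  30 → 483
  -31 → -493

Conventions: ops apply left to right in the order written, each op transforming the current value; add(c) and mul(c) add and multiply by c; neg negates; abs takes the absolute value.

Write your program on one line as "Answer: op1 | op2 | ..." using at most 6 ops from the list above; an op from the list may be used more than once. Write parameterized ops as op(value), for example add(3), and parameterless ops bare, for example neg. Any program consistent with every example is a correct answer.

mul(4) | neg | mul(4) | add(-3) | mul(-1)

Check, running the answer program on each example:
  -16 -> -64 -> 64 -> 256 -> 253 -> -253
  30 -> 120 -> -120 -> -480 -> -483 -> 483
  -31 -> -124 -> 124 -> 496 -> 493 -> -493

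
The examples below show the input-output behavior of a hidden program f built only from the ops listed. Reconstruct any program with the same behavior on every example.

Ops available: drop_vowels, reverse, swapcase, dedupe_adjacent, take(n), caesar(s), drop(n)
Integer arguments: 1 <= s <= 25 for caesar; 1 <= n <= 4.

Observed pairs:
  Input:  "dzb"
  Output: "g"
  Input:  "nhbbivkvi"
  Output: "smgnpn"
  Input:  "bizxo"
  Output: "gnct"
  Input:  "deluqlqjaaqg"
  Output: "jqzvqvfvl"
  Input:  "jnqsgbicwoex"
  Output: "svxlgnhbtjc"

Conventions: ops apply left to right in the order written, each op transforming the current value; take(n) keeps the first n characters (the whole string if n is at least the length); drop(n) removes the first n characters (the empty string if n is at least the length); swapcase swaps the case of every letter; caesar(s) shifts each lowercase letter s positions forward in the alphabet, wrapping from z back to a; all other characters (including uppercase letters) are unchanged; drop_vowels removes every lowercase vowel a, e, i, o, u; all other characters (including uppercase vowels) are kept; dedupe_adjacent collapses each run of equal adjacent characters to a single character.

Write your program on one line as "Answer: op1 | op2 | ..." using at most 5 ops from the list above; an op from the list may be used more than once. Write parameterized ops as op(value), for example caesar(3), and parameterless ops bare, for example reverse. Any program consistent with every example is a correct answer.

reverse | dedupe_adjacent | reverse | caesar(5) | drop_vowels

Check, running the answer program on each example:
  "dzb" -> "bzd" -> "bzd" -> "dzb" -> "ieg" -> "g"
  "nhbbivkvi" -> "ivkvibbhn" -> "ivkvibhn" -> "nhbivkvi" -> "smgnapan" -> "smgnpn"
  "bizxo" -> "oxzib" -> "oxzib" -> "bizxo" -> "gnect" -> "gnct"
  "deluqlqjaaqg" -> "gqaajqlquled" -> "gqajqlquled" -> "deluqlqjaqg" -> "ijqzvqvofvl" -> "jqzvqvfvl"
  "jnqsgbicwoex" -> "xeowcibgsqnj" -> "xeowcibgsqnj" -> "jnqsgbicwoex" -> "osvxlgnhbtjc" -> "svxlgnhbtjc"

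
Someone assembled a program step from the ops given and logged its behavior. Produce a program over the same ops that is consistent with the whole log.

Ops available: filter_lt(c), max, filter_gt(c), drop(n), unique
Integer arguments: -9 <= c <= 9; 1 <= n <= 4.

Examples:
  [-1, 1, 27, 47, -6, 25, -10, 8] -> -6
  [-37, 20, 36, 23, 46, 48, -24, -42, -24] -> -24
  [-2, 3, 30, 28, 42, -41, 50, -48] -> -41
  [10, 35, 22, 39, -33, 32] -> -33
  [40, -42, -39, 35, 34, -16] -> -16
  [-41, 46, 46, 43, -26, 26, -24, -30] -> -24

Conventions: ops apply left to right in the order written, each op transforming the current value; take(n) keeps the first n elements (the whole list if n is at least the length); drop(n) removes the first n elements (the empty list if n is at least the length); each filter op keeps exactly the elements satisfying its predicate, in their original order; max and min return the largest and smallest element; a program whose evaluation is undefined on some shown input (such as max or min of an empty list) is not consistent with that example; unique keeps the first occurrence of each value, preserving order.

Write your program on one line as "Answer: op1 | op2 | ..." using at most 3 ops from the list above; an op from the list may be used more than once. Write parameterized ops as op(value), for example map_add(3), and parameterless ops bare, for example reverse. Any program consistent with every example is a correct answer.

filter_lt(-5) | max

Check, running the answer program on each example:
  [-1, 1, 27, 47, -6, 25, -10, 8] -> [-6, -10] -> -6
  [-37, 20, 36, 23, 46, 48, -24, -42, -24] -> [-37, -24, -42, -24] -> -24
  [-2, 3, 30, 28, 42, -41, 50, -48] -> [-41, -48] -> -41
  [10, 35, 22, 39, -33, 32] -> [-33] -> -33
  [40, -42, -39, 35, 34, -16] -> [-42, -39, -16] -> -16
  [-41, 46, 46, 43, -26, 26, -24, -30] -> [-41, -26, -24, -30] -> -24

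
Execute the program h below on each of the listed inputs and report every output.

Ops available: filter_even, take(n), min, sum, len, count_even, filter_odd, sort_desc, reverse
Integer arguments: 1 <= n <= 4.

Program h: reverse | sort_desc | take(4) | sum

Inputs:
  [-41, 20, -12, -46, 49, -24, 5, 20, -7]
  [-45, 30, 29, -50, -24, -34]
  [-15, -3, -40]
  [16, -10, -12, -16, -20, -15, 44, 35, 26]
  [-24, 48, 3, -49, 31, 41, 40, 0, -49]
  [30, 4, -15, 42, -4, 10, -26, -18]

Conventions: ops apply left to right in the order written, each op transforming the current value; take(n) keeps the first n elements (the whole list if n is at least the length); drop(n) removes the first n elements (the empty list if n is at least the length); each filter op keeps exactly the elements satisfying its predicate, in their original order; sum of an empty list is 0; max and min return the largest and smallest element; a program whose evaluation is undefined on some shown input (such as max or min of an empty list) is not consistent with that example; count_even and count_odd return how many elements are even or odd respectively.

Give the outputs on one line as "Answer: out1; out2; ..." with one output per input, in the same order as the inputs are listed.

94; 1; -58; 121; 160; 86

Execution, op by op:
  [-41, 20, -12, -46, 49, -24, 5, 20, -7] -> [-7, 20, 5, -24, 49, -46, -12, 20, -41] -> [49, 20, 20, 5, -7, -12, -24, -41, -46] -> [49, 20, 20, 5] -> 94
  [-45, 30, 29, -50, -24, -34] -> [-34, -24, -50, 29, 30, -45] -> [30, 29, -24, -34, -45, -50] -> [30, 29, -24, -34] -> 1
  [-15, -3, -40] -> [-40, -3, -15] -> [-3, -15, -40] -> [-3, -15, -40] -> -58
  [16, -10, -12, -16, -20, -15, 44, 35, 26] -> [26, 35, 44, -15, -20, -16, -12, -10, 16] -> [44, 35, 26, 16, -10, -12, -15, -16, -20] -> [44, 35, 26, 16] -> 121
  [-24, 48, 3, -49, 31, 41, 40, 0, -49] -> [-49, 0, 40, 41, 31, -49, 3, 48, -24] -> [48, 41, 40, 31, 3, 0, -24, -49, -49] -> [48, 41, 40, 31] -> 160
  [30, 4, -15, 42, -4, 10, -26, -18] -> [-18, -26, 10, -4, 42, -15, 4, 30] -> [42, 30, 10, 4, -4, -15, -18, -26] -> [42, 30, 10, 4] -> 86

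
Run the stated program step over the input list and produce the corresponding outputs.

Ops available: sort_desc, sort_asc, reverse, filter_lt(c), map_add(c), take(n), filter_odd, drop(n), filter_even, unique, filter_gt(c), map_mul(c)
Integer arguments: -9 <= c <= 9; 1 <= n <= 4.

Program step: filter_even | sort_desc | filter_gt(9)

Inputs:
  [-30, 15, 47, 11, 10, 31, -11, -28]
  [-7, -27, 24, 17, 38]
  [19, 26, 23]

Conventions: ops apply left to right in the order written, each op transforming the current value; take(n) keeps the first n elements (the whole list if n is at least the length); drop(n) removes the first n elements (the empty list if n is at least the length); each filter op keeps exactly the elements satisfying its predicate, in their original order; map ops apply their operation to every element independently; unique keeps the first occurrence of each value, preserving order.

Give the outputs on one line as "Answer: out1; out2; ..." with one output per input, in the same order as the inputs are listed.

[10]; [38, 24]; [26]

Execution, op by op:
  [-30, 15, 47, 11, 10, 31, -11, -28] -> [-30, 10, -28] -> [10, -28, -30] -> [10]
  [-7, -27, 24, 17, 38] -> [24, 38] -> [38, 24] -> [38, 24]
  [19, 26, 23] -> [26] -> [26] -> [26]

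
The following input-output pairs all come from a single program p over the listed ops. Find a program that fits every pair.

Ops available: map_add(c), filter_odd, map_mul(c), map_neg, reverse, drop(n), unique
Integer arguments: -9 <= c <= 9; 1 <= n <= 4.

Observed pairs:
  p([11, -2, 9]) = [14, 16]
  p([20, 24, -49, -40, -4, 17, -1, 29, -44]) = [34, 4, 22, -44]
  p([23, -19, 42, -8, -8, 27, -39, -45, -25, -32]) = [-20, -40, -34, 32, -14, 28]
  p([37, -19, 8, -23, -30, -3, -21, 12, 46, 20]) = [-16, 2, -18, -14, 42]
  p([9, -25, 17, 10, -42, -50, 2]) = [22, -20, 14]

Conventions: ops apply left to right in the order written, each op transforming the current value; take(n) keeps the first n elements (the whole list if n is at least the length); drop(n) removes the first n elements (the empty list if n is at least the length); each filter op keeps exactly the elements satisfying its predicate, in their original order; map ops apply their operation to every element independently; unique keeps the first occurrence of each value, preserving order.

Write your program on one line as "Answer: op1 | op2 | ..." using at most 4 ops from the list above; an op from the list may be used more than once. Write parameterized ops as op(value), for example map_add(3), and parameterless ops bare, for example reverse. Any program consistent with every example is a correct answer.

reverse | filter_odd | map_add(5)

Check, running the answer program on each example:
  [11, -2, 9] -> [9, -2, 11] -> [9, 11] -> [14, 16]
  [20, 24, -49, -40, -4, 17, -1, 29, -44] -> [-44, 29, -1, 17, -4, -40, -49, 24, 20] -> [29, -1, 17, -49] -> [34, 4, 22, -44]
  [23, -19, 42, -8, -8, 27, -39, -45, -25, -32] -> [-32, -25, -45, -39, 27, -8, -8, 42, -19, 23] -> [-25, -45, -39, 27, -19, 23] -> [-20, -40, -34, 32, -14, 28]
  [37, -19, 8, -23, -30, -3, -21, 12, 46, 20] -> [20, 46, 12, -21, -3, -30, -23, 8, -19, 37] -> [-21, -3, -23, -19, 37] -> [-16, 2, -18, -14, 42]
  [9, -25, 17, 10, -42, -50, 2] -> [2, -50, -42, 10, 17, -25, 9] -> [17, -25, 9] -> [22, -20, 14]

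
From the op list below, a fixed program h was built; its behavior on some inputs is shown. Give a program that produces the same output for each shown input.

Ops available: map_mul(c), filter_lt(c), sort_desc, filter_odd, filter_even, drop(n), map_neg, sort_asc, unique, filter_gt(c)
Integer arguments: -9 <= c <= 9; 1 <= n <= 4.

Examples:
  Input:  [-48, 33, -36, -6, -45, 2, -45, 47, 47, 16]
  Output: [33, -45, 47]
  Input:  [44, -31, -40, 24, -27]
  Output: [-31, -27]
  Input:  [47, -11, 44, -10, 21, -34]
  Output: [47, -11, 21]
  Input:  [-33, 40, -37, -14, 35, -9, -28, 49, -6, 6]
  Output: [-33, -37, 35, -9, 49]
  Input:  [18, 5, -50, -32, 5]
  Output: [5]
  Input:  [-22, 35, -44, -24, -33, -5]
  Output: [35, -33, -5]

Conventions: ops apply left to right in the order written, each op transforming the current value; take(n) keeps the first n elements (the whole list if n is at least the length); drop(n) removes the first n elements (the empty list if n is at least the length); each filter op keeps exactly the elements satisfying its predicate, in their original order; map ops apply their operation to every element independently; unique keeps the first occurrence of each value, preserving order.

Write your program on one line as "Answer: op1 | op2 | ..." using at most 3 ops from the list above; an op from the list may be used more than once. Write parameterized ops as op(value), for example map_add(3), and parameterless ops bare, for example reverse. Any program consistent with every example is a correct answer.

filter_odd | unique

Check, running the answer program on each example:
  [-48, 33, -36, -6, -45, 2, -45, 47, 47, 16] -> [33, -45, -45, 47, 47] -> [33, -45, 47]
  [44, -31, -40, 24, -27] -> [-31, -27] -> [-31, -27]
  [47, -11, 44, -10, 21, -34] -> [47, -11, 21] -> [47, -11, 21]
  [-33, 40, -37, -14, 35, -9, -28, 49, -6, 6] -> [-33, -37, 35, -9, 49] -> [-33, -37, 35, -9, 49]
  [18, 5, -50, -32, 5] -> [5, 5] -> [5]
  [-22, 35, -44, -24, -33, -5] -> [35, -33, -5] -> [35, -33, -5]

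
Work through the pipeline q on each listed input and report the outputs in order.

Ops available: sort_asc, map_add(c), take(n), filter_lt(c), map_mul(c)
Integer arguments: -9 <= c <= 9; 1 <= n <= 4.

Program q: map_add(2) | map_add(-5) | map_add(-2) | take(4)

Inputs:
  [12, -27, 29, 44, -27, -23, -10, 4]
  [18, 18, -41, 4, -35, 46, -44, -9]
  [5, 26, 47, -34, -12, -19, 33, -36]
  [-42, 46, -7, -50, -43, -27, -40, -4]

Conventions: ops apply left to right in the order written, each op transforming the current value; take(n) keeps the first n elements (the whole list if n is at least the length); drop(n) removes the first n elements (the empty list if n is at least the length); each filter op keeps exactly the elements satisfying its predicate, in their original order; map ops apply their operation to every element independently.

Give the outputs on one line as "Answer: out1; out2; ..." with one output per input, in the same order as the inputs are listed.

[7, -32, 24, 39]; [13, 13, -46, -1]; [0, 21, 42, -39]; [-47, 41, -12, -55]

Execution, op by op:
  [12, -27, 29, 44, -27, -23, -10, 4] -> [14, -25, 31, 46, -25, -21, -8, 6] -> [9, -30, 26, 41, -30, -26, -13, 1] -> [7, -32, 24, 39, -32, -28, -15, -1] -> [7, -32, 24, 39]
  [18, 18, -41, 4, -35, 46, -44, -9] -> [20, 20, -39, 6, -33, 48, -42, -7] -> [15, 15, -44, 1, -38, 43, -47, -12] -> [13, 13, -46, -1, -40, 41, -49, -14] -> [13, 13, -46, -1]
  [5, 26, 47, -34, -12, -19, 33, -36] -> [7, 28, 49, -32, -10, -17, 35, -34] -> [2, 23, 44, -37, -15, -22, 30, -39] -> [0, 21, 42, -39, -17, -24, 28, -41] -> [0, 21, 42, -39]
  [-42, 46, -7, -50, -43, -27, -40, -4] -> [-40, 48, -5, -48, -41, -25, -38, -2] -> [-45, 43, -10, -53, -46, -30, -43, -7] -> [-47, 41, -12, -55, -48, -32, -45, -9] -> [-47, 41, -12, -55]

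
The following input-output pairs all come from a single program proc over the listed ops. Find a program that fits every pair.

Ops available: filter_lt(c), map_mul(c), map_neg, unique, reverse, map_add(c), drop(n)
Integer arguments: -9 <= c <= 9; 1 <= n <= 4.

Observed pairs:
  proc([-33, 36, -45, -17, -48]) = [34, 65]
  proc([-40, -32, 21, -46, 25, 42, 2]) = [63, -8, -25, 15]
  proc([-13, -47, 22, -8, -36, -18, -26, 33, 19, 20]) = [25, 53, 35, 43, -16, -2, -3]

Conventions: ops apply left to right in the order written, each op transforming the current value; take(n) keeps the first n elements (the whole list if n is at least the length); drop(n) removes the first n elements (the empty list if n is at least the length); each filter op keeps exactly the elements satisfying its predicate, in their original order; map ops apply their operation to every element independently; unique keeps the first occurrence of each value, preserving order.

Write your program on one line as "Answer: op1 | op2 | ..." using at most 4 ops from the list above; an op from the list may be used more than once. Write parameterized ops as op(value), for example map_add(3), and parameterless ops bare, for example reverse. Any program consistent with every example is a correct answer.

map_add(-9) | map_neg | drop(3) | map_add(8)

Check, running the answer program on each example:
  [-33, 36, -45, -17, -48] -> [-42, 27, -54, -26, -57] -> [42, -27, 54, 26, 57] -> [26, 57] -> [34, 65]
  [-40, -32, 21, -46, 25, 42, 2] -> [-49, -41, 12, -55, 16, 33, -7] -> [49, 41, -12, 55, -16, -33, 7] -> [55, -16, -33, 7] -> [63, -8, -25, 15]
  [-13, -47, 22, -8, -36, -18, -26, 33, 19, 20] -> [-22, -56, 13, -17, -45, -27, -35, 24, 10, 11] -> [22, 56, -13, 17, 45, 27, 35, -24, -10, -11] -> [17, 45, 27, 35, -24, -10, -11] -> [25, 53, 35, 43, -16, -2, -3]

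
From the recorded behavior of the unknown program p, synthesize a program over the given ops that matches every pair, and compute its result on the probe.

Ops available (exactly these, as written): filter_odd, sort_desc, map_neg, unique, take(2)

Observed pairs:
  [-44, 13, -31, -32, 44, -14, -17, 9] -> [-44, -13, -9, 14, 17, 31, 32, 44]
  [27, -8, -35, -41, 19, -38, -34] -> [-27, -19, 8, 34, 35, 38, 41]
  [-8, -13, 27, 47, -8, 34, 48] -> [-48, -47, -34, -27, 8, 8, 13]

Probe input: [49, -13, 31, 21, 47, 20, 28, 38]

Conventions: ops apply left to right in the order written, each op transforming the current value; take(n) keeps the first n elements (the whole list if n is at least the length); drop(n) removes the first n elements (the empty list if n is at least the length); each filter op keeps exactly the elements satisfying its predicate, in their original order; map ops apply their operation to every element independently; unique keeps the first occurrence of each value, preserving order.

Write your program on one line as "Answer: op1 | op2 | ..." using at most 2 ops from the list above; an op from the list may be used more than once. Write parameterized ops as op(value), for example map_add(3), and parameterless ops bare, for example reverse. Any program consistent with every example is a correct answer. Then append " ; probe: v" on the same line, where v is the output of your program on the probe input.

sort_desc | map_neg ; probe: [-49, -47, -38, -31, -28, -21, -20, 13]

Check, running the answer program on each example:
  [-44, 13, -31, -32, 44, -14, -17, 9] -> [44, 13, 9, -14, -17, -31, -32, -44] -> [-44, -13, -9, 14, 17, 31, 32, 44]
  [27, -8, -35, -41, 19, -38, -34] -> [27, 19, -8, -34, -35, -38, -41] -> [-27, -19, 8, 34, 35, 38, 41]
  [-8, -13, 27, 47, -8, 34, 48] -> [48, 47, 34, 27, -8, -8, -13] -> [-48, -47, -34, -27, 8, 8, 13]
  probe: [49, -13, 31, 21, 47, 20, 28, 38] -> [49, 47, 38, 31, 28, 21, 20, -13] -> [-49, -47, -38, -31, -28, -21, -20, 13]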